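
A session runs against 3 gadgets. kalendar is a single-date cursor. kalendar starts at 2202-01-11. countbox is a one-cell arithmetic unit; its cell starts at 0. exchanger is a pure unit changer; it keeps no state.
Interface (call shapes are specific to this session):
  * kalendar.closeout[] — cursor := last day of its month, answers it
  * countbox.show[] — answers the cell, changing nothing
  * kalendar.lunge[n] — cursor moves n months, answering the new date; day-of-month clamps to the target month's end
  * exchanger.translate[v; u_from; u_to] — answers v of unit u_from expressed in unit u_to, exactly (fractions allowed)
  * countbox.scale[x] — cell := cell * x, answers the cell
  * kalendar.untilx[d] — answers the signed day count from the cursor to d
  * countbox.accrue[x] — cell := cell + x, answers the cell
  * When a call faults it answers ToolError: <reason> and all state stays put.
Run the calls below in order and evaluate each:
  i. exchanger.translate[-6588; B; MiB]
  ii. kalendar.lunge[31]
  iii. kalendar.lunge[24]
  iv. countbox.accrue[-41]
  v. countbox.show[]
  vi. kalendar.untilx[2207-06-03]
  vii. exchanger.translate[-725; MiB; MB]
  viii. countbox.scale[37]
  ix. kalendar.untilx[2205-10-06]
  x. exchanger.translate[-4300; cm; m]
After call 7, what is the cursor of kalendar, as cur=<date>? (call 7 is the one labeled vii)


Answer: cur=2206-08-11

Derivation:
Then translate(v: -6588, u_from: B, u_to: MiB): -1647/262144.
Using lunge(n: 31): 2204-08-11.
I invoke lunge(n: 24), which returns 2206-08-11.
I run accrue(x: -41), and get -41.
I try show, giving -41.
I use untilx(d: 2207-06-03), → 296.
Next I call translate(v: -725, u_from: MiB, u_to: MB), yielding -475136/625.
Invoking scale(x: 37), giving -1517.
Then untilx(d: 2205-10-06), and get -309.
I invoke translate(v: -4300, u_from: cm, u_to: m), and observe -43.


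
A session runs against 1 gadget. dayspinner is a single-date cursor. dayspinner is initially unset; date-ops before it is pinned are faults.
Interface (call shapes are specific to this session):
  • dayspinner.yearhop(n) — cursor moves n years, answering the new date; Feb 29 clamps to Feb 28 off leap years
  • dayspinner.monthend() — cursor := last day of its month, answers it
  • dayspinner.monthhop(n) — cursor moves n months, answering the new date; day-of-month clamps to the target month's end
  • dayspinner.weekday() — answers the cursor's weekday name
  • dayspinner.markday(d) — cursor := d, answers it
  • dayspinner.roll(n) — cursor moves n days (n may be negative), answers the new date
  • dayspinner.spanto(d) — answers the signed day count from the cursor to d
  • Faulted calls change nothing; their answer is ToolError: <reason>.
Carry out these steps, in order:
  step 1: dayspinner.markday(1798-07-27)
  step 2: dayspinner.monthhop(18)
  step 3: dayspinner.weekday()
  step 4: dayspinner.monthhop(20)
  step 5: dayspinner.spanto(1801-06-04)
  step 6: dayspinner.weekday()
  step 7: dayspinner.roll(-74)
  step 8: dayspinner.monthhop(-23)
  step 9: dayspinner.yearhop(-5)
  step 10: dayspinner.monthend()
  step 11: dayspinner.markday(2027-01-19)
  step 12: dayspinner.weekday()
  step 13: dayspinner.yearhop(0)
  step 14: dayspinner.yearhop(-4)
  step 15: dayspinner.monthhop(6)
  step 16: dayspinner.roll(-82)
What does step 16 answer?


Answer: 2023-04-28

Derivation:
~$ markday d: 1798-07-27
= 1798-07-27
~$ monthhop n: 18
= 1800-01-27
~$ weekday
= Monday
~$ monthhop n: 20
= 1801-09-27
~$ spanto d: 1801-06-04
= -115
~$ weekday
= Sunday
~$ roll n: -74
= 1801-07-15
~$ monthhop n: -23
= 1799-08-15
~$ yearhop n: -5
= 1794-08-15
~$ monthend
= 1794-08-31
~$ markday d: 2027-01-19
= 2027-01-19
~$ weekday
= Tuesday
~$ yearhop n: 0
= 2027-01-19
~$ yearhop n: -4
= 2023-01-19
~$ monthhop n: 6
= 2023-07-19
~$ roll n: -82
= 2023-04-28


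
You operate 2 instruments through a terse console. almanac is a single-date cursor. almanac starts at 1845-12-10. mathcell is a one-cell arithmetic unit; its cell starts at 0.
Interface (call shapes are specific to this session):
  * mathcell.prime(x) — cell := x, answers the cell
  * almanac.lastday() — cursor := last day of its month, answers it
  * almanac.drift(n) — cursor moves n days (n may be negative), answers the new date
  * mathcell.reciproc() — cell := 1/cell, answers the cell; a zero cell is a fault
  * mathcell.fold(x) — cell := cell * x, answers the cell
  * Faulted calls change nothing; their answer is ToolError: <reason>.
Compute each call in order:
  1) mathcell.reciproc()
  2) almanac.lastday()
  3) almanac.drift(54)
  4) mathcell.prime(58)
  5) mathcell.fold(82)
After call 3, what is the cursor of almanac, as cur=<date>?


Act: reciproc[]
Obs: ToolError: reciprocal of zero
Act: lastday[]
Obs: 1845-12-31
Act: drift[n→54]
Obs: 1846-02-23
Act: prime[x→58]
Obs: 58
Act: fold[x→82]
Obs: 4756

Answer: cur=1846-02-23


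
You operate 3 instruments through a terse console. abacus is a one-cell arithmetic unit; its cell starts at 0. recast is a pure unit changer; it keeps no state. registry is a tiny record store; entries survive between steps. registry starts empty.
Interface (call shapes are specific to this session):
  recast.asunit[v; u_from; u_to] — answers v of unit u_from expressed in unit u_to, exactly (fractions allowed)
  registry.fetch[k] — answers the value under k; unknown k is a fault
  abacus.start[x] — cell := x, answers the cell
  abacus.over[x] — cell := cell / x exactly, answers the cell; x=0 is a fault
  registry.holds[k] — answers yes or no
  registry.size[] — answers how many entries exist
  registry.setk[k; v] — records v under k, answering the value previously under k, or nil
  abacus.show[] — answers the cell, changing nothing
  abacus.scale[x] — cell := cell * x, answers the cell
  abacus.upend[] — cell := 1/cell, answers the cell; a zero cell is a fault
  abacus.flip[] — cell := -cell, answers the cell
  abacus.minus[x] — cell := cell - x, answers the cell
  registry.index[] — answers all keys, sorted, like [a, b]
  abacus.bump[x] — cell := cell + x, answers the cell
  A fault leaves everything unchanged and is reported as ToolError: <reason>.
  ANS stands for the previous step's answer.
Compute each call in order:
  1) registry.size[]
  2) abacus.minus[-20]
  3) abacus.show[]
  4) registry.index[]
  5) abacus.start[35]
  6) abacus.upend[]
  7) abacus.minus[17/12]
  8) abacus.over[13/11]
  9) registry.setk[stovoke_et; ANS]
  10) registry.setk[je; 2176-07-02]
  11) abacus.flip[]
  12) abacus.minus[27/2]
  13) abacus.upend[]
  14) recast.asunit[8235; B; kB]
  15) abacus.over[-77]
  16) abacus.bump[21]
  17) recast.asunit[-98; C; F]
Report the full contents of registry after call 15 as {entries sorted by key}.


Using registry.size(), → 0.
I use abacus.minus passing x='-20', — result: 20.
I try abacus.show(), and see 20.
I call registry.index: [].
I run abacus.start passing x='35': 35.
Then abacus.upend(), — result: 1/35.
Next I call abacus.minus passing x='17/12', and see -583/420.
I run abacus.over passing x='13/11', → -6413/5460.
I run registry.setk passing k='stovoke_et', v='ANS', which returns nil.
I invoke registry.setk passing k='je', v='2176-07-02', and observe nil.
I invoke abacus.flip, giving 6413/5460.
I invoke abacus.minus passing x='27/2', → -67297/5460.
I try abacus.upend, giving -5460/67297.
Then recast.asunit passing v='8235', u_from='B', u_to='kB', and get 1647/200.
I run abacus.over passing x='-77', and get 780/740267.
I run abacus.bump passing x='21', → 15546387/740267.
I try recast.asunit passing v='-98', u_from='C', u_to='F', yielding -722/5.

Answer: {je=2176-07-02, stovoke_et=-6413/5460}


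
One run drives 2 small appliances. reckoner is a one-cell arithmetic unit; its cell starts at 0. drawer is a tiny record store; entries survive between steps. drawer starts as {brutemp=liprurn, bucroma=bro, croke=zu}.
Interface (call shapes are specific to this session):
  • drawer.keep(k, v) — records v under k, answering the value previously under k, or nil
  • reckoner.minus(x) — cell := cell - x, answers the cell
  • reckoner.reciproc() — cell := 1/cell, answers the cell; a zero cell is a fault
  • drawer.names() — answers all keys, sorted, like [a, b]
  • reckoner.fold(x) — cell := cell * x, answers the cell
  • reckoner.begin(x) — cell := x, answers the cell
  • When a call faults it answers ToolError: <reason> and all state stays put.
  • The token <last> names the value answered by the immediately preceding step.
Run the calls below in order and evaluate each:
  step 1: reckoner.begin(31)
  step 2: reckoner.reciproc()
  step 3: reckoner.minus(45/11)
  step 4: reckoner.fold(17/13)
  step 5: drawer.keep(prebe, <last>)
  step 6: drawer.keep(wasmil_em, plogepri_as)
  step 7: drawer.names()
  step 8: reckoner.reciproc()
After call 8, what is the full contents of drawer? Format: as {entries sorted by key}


Answer: {brutemp=liprurn, bucroma=bro, croke=zu, prebe=-23528/4433, wasmil_em=plogepri_as}

Derivation:
-- 1. reckoner.begin(x=31) -> 31
-- 2. reckoner.reciproc() -> 1/31
-- 3. reckoner.minus(x=45/11) -> -1384/341
-- 4. reckoner.fold(x=17/13) -> -23528/4433
-- 5. drawer.keep(k=prebe, v=<last>) -> nil
-- 6. drawer.keep(k=wasmil_em, v=plogepri_as) -> nil
-- 7. drawer.names() -> [brutemp, bucroma, croke, prebe, wasmil_em]
-- 8. reckoner.reciproc() -> -4433/23528


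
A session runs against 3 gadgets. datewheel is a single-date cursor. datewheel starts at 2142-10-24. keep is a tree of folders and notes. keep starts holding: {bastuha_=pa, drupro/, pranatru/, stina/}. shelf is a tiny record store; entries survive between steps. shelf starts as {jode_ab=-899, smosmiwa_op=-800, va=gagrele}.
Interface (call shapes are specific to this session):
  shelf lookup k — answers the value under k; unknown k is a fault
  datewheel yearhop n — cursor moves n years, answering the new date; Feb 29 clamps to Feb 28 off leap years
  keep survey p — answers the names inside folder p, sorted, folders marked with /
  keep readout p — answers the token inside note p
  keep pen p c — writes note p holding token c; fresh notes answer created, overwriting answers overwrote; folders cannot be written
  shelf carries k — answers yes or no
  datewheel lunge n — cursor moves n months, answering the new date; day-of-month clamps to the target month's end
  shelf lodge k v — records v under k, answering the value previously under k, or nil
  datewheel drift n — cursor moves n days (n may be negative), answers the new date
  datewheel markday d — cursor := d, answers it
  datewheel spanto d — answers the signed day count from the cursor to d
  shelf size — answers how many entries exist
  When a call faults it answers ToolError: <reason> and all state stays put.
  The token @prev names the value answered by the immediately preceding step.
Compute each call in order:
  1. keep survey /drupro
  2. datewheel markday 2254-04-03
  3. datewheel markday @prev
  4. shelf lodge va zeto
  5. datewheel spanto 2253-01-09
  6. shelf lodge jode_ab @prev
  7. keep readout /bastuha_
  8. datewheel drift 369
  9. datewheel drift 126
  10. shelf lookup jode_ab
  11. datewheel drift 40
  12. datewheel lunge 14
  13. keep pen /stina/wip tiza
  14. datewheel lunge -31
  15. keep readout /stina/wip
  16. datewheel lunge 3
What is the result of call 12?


Answer: 2256-11-20

Derivation:
→ keep survey(p→/drupro)
← []
→ datewheel markday(d→2254-04-03)
← 2254-04-03
→ datewheel markday(d→@prev)
← 2254-04-03
→ shelf lodge(k→va, v→zeto)
← gagrele
→ datewheel spanto(d→2253-01-09)
← -449
→ shelf lodge(k→jode_ab, v→@prev)
← -899
→ keep readout(p→/bastuha_)
← pa
→ datewheel drift(n→369)
← 2255-04-07
→ datewheel drift(n→126)
← 2255-08-11
→ shelf lookup(k→jode_ab)
← -449
→ datewheel drift(n→40)
← 2255-09-20
→ datewheel lunge(n→14)
← 2256-11-20
→ keep pen(p→/stina/wip, c→tiza)
← created
→ datewheel lunge(n→-31)
← 2254-04-20
→ keep readout(p→/stina/wip)
← tiza
→ datewheel lunge(n→3)
← 2254-07-20


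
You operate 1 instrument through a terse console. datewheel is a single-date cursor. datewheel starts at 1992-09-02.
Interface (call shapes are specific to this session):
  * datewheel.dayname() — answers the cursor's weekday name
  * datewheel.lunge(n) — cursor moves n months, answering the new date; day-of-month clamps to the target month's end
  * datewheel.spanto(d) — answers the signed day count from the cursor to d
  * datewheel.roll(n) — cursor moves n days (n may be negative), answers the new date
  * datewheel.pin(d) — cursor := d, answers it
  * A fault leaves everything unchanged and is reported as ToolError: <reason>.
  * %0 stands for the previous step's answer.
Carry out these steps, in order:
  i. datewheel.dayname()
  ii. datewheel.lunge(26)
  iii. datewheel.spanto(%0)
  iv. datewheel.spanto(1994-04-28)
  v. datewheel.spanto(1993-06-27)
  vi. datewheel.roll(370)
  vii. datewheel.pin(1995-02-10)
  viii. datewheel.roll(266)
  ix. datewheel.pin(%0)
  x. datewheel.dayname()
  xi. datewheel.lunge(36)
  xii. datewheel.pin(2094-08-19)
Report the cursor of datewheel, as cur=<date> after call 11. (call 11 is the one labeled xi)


Answer: cur=1998-11-03

Derivation:
Step: datewheel.dayname[]
Result: Wednesday
Step: datewheel.lunge[26]
Result: 1994-11-02
Step: datewheel.spanto[%0]
Result: 0
Step: datewheel.spanto[1994-04-28]
Result: -188
Step: datewheel.spanto[1993-06-27]
Result: -493
Step: datewheel.roll[370]
Result: 1995-11-07
Step: datewheel.pin[1995-02-10]
Result: 1995-02-10
Step: datewheel.roll[266]
Result: 1995-11-03
Step: datewheel.pin[%0]
Result: 1995-11-03
Step: datewheel.dayname[]
Result: Friday
Step: datewheel.lunge[36]
Result: 1998-11-03
Step: datewheel.pin[2094-08-19]
Result: 2094-08-19


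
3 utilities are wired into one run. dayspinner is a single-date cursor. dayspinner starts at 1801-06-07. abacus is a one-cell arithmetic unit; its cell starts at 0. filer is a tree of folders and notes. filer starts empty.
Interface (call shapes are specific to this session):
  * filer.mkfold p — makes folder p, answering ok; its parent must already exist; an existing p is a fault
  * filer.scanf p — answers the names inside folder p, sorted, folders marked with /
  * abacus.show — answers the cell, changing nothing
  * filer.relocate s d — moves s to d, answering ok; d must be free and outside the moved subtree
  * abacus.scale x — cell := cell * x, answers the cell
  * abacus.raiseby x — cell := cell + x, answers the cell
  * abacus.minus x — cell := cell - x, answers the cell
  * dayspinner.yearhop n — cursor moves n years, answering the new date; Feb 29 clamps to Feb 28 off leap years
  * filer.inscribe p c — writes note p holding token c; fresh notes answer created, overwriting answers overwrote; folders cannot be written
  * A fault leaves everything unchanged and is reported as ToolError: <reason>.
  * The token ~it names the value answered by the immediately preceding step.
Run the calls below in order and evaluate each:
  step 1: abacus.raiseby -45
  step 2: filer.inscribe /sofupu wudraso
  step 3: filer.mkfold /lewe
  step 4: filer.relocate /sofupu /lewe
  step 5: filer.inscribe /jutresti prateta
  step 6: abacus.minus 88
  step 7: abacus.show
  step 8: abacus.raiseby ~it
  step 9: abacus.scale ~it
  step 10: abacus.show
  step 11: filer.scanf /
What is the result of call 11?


Answer: [jutresti, lewe/, sofupu]

Derivation:
-- raiseby(x='-45') => -45
-- inscribe(p='/sofupu', c='wudraso') => created
-- mkfold(p='/lewe') => ok
-- relocate(s='/sofupu', d='/lewe') => ToolError: exists
-- inscribe(p='/jutresti', c='prateta') => created
-- minus(x='88') => -133
-- show() => -133
-- raiseby(x='~it') => -266
-- scale(x='~it') => 70756
-- show() => 70756
-- scanf(p='/') => [jutresti, lewe/, sofupu]


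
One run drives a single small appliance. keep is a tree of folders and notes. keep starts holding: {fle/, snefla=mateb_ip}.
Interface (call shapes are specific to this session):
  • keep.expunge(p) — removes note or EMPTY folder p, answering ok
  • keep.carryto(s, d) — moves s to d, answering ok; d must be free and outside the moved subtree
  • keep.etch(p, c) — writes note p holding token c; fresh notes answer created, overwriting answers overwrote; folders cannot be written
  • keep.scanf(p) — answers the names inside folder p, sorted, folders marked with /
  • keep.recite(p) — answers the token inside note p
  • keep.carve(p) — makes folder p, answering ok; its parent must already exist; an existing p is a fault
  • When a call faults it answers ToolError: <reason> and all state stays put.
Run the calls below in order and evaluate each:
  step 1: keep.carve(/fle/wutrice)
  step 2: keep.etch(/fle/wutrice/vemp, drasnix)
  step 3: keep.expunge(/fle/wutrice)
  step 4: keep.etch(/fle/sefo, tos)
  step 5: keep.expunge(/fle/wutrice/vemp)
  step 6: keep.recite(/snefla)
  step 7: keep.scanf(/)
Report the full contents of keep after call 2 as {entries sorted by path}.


Answer: {fle/, fle/wutrice/, fle/wutrice/vemp=drasnix, snefla=mateb_ip}

Derivation:
[in] keep.carve p=/fle/wutrice
[out] ok
[in] keep.etch p=/fle/wutrice/vemp c=drasnix
[out] created
[in] keep.expunge p=/fle/wutrice
[out] ToolError: not empty
[in] keep.etch p=/fle/sefo c=tos
[out] created
[in] keep.expunge p=/fle/wutrice/vemp
[out] ok
[in] keep.recite p=/snefla
[out] mateb_ip
[in] keep.scanf p=/
[out] [fle/, snefla]


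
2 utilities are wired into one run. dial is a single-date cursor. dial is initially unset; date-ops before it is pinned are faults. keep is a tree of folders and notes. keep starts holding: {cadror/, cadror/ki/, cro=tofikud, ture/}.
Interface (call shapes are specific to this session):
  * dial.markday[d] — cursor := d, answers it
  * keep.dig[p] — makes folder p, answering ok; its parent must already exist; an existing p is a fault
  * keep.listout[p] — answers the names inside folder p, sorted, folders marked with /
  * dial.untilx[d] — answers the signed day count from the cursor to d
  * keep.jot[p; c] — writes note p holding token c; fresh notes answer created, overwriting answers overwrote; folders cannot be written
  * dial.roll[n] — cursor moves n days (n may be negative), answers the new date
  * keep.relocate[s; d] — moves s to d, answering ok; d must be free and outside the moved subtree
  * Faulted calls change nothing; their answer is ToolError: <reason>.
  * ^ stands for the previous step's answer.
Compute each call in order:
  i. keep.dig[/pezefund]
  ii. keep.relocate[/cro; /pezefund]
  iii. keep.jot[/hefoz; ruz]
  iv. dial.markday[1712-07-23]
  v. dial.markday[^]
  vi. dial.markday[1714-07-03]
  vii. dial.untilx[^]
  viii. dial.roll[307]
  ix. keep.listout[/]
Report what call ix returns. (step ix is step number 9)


> dig p=/pezefund
:: ok
> relocate s=/cro d=/pezefund
:: ToolError: exists
> jot p=/hefoz c=ruz
:: created
> markday d=1712-07-23
:: 1712-07-23
> markday d=^
:: 1712-07-23
> markday d=1714-07-03
:: 1714-07-03
> untilx d=^
:: 0
> roll n=307
:: 1715-05-06
> listout p=/
:: [cadror/, cro, hefoz, pezefund/, ture/]

Answer: [cadror/, cro, hefoz, pezefund/, ture/]


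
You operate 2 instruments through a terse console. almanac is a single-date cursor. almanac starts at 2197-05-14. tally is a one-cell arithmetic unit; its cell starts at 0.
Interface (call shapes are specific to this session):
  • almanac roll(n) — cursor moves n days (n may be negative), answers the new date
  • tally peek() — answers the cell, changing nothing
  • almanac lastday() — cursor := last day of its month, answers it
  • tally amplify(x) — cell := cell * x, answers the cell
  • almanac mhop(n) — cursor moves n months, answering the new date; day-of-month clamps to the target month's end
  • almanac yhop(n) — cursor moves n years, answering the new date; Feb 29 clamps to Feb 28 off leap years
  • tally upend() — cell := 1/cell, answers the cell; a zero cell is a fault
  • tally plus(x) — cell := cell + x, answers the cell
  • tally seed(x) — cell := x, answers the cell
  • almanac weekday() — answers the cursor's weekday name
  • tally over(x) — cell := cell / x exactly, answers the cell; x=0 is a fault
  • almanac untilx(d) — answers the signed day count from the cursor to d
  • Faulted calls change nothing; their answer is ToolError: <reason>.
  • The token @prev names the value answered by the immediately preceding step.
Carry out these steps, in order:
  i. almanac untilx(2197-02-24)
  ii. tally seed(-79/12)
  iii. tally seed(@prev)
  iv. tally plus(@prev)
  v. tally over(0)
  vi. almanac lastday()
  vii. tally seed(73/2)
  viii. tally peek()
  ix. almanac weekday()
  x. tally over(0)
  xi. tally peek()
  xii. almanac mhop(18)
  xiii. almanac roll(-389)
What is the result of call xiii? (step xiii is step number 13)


I call almanac untilx with d→2197-02-24, and see -79.
Next I call tally seed with x→-79/12, giving -79/12.
I call tally seed with x→@prev: -79/12.
Next I call tally plus with x→@prev, which returns -79/6.
I call tally over with x→0, yielding ToolError: division by zero.
Invoking almanac lastday(), and get 2197-05-31.
I use tally seed with x→73/2, giving 73/2.
Next I call tally peek, yielding 73/2.
I try almanac weekday(), and see Wednesday.
Now I run tally over with x→0: ToolError: division by zero.
Using tally peek, — result: 73/2.
I call almanac mhop with n→18, and get 2198-11-30.
Then almanac roll with n→-389, and get 2197-11-06.

Answer: 2197-11-06


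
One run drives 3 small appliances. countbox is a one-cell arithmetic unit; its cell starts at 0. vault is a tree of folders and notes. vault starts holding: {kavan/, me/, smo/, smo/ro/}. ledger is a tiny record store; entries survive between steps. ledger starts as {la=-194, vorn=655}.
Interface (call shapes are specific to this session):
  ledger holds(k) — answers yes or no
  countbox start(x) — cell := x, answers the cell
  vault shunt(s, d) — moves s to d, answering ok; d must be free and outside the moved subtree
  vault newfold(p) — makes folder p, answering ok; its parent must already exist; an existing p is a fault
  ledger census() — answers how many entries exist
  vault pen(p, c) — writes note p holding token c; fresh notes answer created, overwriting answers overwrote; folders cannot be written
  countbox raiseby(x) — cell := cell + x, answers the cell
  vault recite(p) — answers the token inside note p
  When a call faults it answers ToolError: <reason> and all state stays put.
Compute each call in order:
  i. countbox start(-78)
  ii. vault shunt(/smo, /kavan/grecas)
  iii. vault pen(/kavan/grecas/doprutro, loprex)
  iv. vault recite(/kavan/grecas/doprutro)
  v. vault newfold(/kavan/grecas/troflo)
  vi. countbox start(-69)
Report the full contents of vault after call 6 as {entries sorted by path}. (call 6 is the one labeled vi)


I run countbox start on x=-78: -78.
I use vault shunt on s=/smo, d=/kavan/grecas, → ok.
I invoke vault pen on p=/kavan/grecas/doprutro, c=loprex, which returns created.
Using vault recite on p=/kavan/grecas/doprutro: loprex.
Next I call vault newfold on p=/kavan/grecas/troflo, — result: ok.
Then countbox start on x=-69, and get -69.

Answer: {kavan/, kavan/grecas/, kavan/grecas/doprutro=loprex, kavan/grecas/ro/, kavan/grecas/troflo/, me/}


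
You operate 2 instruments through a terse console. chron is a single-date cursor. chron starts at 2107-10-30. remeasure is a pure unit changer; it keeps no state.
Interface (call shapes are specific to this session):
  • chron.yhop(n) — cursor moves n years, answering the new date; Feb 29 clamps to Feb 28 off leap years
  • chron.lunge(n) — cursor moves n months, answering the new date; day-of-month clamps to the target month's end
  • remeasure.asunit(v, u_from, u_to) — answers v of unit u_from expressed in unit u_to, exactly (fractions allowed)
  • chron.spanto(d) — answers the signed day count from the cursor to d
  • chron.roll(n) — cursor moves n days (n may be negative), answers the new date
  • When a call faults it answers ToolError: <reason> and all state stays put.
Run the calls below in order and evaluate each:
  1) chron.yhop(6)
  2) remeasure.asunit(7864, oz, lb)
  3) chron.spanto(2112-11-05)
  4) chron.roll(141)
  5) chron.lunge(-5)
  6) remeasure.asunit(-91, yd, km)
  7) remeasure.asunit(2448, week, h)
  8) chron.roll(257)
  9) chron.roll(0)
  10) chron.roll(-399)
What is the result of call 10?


Answer: 2113-05-31

Derivation:
-> chron.yhop(6)
<- 2113-10-30
-> remeasure.asunit(7864, oz, lb)
<- 983/2
-> chron.spanto(2112-11-05)
<- -359
-> chron.roll(141)
<- 2114-03-20
-> chron.lunge(-5)
<- 2113-10-20
-> remeasure.asunit(-91, yd, km)
<- -104013/1250000
-> remeasure.asunit(2448, week, h)
<- 411264
-> chron.roll(257)
<- 2114-07-04
-> chron.roll(0)
<- 2114-07-04
-> chron.roll(-399)
<- 2113-05-31


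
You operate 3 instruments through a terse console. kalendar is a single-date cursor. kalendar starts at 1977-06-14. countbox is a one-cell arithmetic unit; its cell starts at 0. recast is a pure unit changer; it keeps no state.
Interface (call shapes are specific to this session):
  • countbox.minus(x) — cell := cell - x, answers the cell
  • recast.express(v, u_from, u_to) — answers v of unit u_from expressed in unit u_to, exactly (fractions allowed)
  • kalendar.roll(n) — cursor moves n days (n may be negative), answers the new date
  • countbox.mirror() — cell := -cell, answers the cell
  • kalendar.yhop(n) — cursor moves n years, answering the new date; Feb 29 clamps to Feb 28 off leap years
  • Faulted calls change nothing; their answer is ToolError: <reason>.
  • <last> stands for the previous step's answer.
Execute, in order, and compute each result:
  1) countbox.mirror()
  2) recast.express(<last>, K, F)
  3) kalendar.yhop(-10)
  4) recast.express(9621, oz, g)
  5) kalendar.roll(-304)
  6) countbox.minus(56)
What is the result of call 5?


>> countbox.mirror()
<< 0
>> recast.express(<last>, K, F)
<< -45967/100
>> kalendar.yhop(-10)
<< 1967-06-14
>> recast.express(9621, oz, g)
<< 436401219177/1600000
>> kalendar.roll(-304)
<< 1966-08-14
>> countbox.minus(56)
<< -56

Answer: 1966-08-14


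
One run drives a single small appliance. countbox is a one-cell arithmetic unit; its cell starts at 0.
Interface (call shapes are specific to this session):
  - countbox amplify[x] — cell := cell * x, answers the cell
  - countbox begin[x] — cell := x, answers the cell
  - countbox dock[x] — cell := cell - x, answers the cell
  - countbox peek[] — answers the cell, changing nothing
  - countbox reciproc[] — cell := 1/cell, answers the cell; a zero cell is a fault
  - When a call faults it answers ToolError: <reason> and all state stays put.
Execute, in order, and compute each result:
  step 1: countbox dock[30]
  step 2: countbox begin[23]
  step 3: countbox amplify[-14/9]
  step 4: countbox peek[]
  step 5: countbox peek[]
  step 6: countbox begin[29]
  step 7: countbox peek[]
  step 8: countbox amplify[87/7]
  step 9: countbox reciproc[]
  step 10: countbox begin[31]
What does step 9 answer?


Answer: 7/2523

Derivation:
;; countbox dock(30) -> -30
;; countbox begin(23) -> 23
;; countbox amplify(-14/9) -> -322/9
;; countbox peek() -> -322/9
;; countbox peek() -> -322/9
;; countbox begin(29) -> 29
;; countbox peek() -> 29
;; countbox amplify(87/7) -> 2523/7
;; countbox reciproc() -> 7/2523
;; countbox begin(31) -> 31


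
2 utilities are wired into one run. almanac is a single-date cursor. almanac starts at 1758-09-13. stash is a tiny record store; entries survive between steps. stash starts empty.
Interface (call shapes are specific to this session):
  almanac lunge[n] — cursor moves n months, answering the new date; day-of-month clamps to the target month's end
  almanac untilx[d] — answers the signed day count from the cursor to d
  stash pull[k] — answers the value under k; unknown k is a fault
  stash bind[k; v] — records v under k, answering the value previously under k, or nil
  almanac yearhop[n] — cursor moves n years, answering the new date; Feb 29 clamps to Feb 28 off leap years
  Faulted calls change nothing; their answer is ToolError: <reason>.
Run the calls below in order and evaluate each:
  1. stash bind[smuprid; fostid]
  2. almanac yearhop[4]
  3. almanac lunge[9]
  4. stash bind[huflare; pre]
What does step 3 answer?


Invoking stash bind using smuprid, fostid, and get nil.
I run almanac yearhop using 4, and see 1762-09-13.
I use almanac lunge using 9, and get 1763-06-13.
I run stash bind using huflare, pre: nil.

Answer: 1763-06-13


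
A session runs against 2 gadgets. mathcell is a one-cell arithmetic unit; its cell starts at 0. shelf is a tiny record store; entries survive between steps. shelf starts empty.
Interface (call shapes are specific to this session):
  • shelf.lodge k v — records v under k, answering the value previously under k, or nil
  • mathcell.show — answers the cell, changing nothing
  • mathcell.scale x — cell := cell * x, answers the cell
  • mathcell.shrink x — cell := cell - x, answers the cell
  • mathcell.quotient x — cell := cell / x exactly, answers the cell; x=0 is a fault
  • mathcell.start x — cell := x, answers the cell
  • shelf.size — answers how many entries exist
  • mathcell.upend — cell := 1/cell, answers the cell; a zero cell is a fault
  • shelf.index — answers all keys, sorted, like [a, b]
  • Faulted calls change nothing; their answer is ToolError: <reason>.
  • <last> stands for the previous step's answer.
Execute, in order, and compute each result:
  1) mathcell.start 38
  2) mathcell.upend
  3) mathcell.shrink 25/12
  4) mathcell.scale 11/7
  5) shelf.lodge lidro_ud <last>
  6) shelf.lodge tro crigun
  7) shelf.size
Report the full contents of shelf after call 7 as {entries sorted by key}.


Answer: {lidro_ud=-737/228, tro=crigun}

Derivation:
# 1. mathcell.start(x='38') -> 38
# 2. mathcell.upend() -> 1/38
# 3. mathcell.shrink(x='25/12') -> -469/228
# 4. mathcell.scale(x='11/7') -> -737/228
# 5. shelf.lodge(k='lidro_ud', v='<last>') -> nil
# 6. shelf.lodge(k='tro', v='crigun') -> nil
# 7. shelf.size() -> 2


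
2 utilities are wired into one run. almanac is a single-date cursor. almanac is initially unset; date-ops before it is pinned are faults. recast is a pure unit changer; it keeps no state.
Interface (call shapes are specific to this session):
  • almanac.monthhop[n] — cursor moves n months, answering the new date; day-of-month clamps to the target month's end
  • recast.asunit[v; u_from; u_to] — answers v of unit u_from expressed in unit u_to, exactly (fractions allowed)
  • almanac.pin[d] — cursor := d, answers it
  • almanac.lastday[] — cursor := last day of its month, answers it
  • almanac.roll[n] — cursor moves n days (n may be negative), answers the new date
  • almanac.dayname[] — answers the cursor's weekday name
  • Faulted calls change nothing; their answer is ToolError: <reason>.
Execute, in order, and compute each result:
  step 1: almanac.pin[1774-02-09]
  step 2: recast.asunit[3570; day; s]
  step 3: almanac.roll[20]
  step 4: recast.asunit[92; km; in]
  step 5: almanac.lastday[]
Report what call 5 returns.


Do: pin[d: 1774-02-09]
See: 1774-02-09
Do: asunit[v: 3570; u_from: day; u_to: s]
See: 308448000
Do: roll[n: 20]
See: 1774-03-01
Do: asunit[v: 92; u_from: km; u_to: in]
See: 460000000/127
Do: lastday[]
See: 1774-03-31

Answer: 1774-03-31


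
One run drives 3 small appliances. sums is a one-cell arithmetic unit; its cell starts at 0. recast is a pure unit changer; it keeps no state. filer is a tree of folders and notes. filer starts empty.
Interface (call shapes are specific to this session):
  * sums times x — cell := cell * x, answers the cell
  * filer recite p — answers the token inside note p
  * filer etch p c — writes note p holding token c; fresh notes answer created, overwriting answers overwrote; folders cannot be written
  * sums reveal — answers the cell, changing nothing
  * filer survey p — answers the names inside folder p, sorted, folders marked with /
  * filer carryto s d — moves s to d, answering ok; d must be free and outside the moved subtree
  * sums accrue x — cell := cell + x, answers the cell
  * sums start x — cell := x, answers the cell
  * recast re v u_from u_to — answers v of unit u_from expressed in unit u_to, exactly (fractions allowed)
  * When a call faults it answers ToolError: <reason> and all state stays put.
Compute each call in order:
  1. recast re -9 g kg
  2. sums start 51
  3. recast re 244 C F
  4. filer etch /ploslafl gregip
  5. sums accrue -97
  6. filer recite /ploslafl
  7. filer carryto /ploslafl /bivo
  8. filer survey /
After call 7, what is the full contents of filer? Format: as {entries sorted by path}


Answer: {bivo=gregip}

Derivation:
I invoke recast re using v='-9', u_from='g', u_to='kg', giving -9/1000.
Now I run sums start using x='51', — result: 51.
Next I call recast re using v='244', u_from='C', u_to='F', and get 2356/5.
Next I call filer etch using p='/ploslafl', c='gregip', which returns created.
Next I call sums accrue using x='-97', and get -46.
Calling filer recite using p='/ploslafl', and get gregip.
Invoking filer carryto using s='/ploslafl', d='/bivo', and observe ok.
I invoke filer survey using p='/', and see [bivo].


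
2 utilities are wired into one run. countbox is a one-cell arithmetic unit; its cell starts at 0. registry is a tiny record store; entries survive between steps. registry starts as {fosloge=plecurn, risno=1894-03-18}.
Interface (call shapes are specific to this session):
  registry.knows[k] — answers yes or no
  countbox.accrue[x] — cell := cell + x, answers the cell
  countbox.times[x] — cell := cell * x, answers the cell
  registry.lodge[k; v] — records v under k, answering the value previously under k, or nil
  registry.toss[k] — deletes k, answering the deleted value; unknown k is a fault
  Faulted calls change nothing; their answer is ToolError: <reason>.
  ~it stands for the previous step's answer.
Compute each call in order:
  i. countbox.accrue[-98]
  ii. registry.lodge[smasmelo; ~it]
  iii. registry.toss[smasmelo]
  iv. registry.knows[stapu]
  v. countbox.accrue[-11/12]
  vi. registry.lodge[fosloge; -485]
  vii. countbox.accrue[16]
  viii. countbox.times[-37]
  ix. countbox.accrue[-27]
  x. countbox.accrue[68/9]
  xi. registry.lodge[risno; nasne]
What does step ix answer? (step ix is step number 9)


% accrue(x='-98') => -98
% lodge(k='smasmelo', v='~it') => nil
% toss(k='smasmelo') => -98
% knows(k='stapu') => no
% accrue(x='-11/12') => -1187/12
% lodge(k='fosloge', v='-485') => plecurn
% accrue(x='16') => -995/12
% times(x='-37') => 36815/12
% accrue(x='-27') => 36491/12
% accrue(x='68/9') => 109745/36
% lodge(k='risno', v='nasne') => 1894-03-18

Answer: 36491/12


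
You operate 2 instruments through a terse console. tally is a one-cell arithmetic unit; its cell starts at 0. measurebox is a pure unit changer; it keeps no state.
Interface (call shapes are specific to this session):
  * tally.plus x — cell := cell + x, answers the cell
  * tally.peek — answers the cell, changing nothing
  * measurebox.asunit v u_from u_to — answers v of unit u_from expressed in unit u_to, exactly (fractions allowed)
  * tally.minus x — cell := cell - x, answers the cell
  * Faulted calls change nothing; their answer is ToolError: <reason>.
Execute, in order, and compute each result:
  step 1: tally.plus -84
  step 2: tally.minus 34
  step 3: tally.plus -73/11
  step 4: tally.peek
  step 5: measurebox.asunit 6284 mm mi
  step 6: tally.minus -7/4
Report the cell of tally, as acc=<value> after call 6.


Answer: acc=-5407/44

Derivation:
# 1. tally.plus(x='-84') -> -84
# 2. tally.minus(x='34') -> -118
# 3. tally.plus(x='-73/11') -> -1371/11
# 4. tally.peek() -> -1371/11
# 5. measurebox.asunit(v='6284', u_from='mm', u_to='mi') -> 1571/402336
# 6. tally.minus(x='-7/4') -> -5407/44


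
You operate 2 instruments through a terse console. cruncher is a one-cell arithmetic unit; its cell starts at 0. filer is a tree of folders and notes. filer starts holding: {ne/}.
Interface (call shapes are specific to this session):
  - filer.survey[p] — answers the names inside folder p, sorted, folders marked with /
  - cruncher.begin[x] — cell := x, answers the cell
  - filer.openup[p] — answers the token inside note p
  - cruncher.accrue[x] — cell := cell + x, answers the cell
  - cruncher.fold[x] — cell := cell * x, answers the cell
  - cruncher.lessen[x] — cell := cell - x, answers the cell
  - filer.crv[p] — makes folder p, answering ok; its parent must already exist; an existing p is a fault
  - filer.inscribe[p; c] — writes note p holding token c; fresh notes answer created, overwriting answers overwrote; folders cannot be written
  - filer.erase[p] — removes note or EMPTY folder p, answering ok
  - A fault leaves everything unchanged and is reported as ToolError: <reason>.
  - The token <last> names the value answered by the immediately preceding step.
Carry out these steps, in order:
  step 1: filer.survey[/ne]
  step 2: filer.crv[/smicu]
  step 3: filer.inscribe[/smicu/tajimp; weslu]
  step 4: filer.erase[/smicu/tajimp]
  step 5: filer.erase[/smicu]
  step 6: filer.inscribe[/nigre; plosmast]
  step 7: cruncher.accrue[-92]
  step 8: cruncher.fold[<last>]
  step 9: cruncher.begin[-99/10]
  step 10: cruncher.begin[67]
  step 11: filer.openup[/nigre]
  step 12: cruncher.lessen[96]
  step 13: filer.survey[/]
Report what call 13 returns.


Answer: [ne/, nigre]

Derivation:
==> survey(/ne)
<== []
==> crv(/smicu)
<== ok
==> inscribe(/smicu/tajimp, weslu)
<== created
==> erase(/smicu/tajimp)
<== ok
==> erase(/smicu)
<== ok
==> inscribe(/nigre, plosmast)
<== created
==> accrue(-92)
<== -92
==> fold(<last>)
<== 8464
==> begin(-99/10)
<== -99/10
==> begin(67)
<== 67
==> openup(/nigre)
<== plosmast
==> lessen(96)
<== -29
==> survey(/)
<== [ne/, nigre]


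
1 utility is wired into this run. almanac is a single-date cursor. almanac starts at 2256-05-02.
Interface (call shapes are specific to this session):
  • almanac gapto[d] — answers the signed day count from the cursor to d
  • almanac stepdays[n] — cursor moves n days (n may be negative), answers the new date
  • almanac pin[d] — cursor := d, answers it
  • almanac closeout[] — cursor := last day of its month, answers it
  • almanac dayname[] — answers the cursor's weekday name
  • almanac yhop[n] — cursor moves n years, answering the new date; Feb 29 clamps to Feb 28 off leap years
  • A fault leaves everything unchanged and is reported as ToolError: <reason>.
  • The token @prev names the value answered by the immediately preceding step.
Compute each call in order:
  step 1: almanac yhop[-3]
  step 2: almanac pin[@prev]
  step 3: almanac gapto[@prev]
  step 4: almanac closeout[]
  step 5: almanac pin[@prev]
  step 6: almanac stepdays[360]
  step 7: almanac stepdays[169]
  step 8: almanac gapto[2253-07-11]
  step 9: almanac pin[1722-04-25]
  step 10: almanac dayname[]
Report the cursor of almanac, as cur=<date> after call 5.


Step: almanac yhop[n→-3]
Result: 2253-05-02
Step: almanac pin[d→@prev]
Result: 2253-05-02
Step: almanac gapto[d→@prev]
Result: 0
Step: almanac closeout[]
Result: 2253-05-31
Step: almanac pin[d→@prev]
Result: 2253-05-31
Step: almanac stepdays[n→360]
Result: 2254-05-26
Step: almanac stepdays[n→169]
Result: 2254-11-11
Step: almanac gapto[d→2253-07-11]
Result: -488
Step: almanac pin[d→1722-04-25]
Result: 1722-04-25
Step: almanac dayname[]
Result: Saturday

Answer: cur=2253-05-31


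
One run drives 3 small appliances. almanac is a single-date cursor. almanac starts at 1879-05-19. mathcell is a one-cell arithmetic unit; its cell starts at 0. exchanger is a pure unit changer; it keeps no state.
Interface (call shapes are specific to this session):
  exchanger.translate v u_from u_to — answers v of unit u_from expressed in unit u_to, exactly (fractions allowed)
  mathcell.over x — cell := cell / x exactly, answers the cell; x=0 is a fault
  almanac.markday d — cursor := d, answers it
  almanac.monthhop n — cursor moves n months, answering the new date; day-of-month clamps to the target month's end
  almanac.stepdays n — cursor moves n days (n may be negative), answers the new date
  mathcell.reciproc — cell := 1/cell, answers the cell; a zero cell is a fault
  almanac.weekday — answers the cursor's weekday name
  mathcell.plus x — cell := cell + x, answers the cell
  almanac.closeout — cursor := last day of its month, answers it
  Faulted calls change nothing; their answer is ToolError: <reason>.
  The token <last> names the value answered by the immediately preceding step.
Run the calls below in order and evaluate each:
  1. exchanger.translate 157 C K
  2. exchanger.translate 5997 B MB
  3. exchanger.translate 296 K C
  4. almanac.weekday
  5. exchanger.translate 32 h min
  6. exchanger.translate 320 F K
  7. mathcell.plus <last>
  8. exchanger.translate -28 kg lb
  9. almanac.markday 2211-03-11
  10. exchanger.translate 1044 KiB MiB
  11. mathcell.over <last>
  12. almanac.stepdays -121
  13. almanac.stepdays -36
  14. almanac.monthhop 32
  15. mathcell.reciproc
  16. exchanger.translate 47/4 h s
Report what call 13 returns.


Answer: 2210-10-05

Derivation:
~$ exchanger.translate v='157' u_from='C' u_to='K'
:: 8603/20
~$ exchanger.translate v='5997' u_from='B' u_to='MB'
:: 5997/1000000
~$ exchanger.translate v='296' u_from='K' u_to='C'
:: 457/20
~$ almanac.weekday
:: Monday
~$ exchanger.translate v='32' u_from='h' u_to='min'
:: 1920
~$ exchanger.translate v='320' u_from='F' u_to='K'
:: 8663/20
~$ mathcell.plus x='<last>'
:: 8663/20
~$ exchanger.translate v='-28' u_from='kg' u_to='lb'
:: -400000000/6479891
~$ almanac.markday d='2211-03-11'
:: 2211-03-11
~$ exchanger.translate v='1044' u_from='KiB' u_to='MiB'
:: 261/256
~$ mathcell.over x='<last>'
:: 554432/1305
~$ almanac.stepdays n='-121'
:: 2210-11-10
~$ almanac.stepdays n='-36'
:: 2210-10-05
~$ almanac.monthhop n='32'
:: 2213-06-05
~$ mathcell.reciproc
:: 1305/554432
~$ exchanger.translate v='47/4' u_from='h' u_to='s'
:: 42300
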